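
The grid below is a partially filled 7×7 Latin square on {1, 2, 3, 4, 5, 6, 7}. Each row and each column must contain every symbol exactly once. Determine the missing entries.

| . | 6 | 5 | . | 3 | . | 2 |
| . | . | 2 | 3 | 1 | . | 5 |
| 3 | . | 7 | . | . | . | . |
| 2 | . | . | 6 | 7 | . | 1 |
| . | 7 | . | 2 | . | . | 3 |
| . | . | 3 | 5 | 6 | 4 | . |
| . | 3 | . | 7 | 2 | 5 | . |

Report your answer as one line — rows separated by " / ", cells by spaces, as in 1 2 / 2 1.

(r2,c2): row 2 has {1,2,3,5}; column 2 has {3,6,7}, so it must be 4.
(r4,c2): row 4 has {1,2,6,7}; column 2 has {3,4,6,7}, so it must be 5.
(r4,c3): row 4 has {1,2,5,6,7}; column 3 has {2,3,5,7}, so it must be 4.
(r4,c6): row 4 has {1,2,4,5,6,7}; column 6 has {4,5}, so it must be 3.
(r6,c7): row 6 has {3,4,5,6}; column 7 has {1,2,3,5}, so it must be 7.
(r6,c1): row 6 has {3,4,5,6,7}; column 1 has {2,3}, so it must be 1.
(r6,c2): row 6 has {1,3,4,5,6,7}; column 2 has {3,4,5,6,7}, so it must be 2.
(r3,c2): row 3 has {3,7}; column 2 has {2,3,4,5,6,7}, so it must be 1.
(r3,c4): row 3 has {1,3,7}; column 4 has {2,3,5,6,7}, so it must be 4.
(r3,c5): row 3 has {1,3,4,7}; column 5 has {1,2,3,6,7}, so it must be 5.
(r3,c7): row 3 has {1,3,4,5,7}; column 7 has {1,2,3,5,7}, so it must be 6.
(r5,c5): row 5 has {2,3,7}; column 5 has {1,2,3,5,6,7}, so it must be 4.
(r7,c7): row 7 has {2,3,5,7}; column 7 has {1,2,3,5,6,7}, so it must be 4.
(r1,c4): row 1 has {2,3,5,6}; column 4 has {2,3,4,5,6,7}, so it must be 1.
(r1,c6): row 1 has {1,2,3,5,6}; column 6 has {3,4,5}, so it must be 7.
(r2,c6): row 2 has {1,2,3,4,5}; column 6 has {3,4,5,7}, so it must be 6.
(r3,c6): row 3 has {1,3,4,5,6,7}; column 6 has {3,4,5,6,7}, so it must be 2.
(r5,c6): row 5 has {2,3,4,7}; column 6 has {2,3,4,5,6,7}, so it must be 1.
(r7,c1): row 7 has {2,3,4,5,7}; column 1 has {1,2,3}, so it must be 6.
(r7,c3): row 7 has {2,3,4,5,6,7}; column 3 has {2,3,4,5,7}, so it must be 1.
(r1,c1): row 1 has {1,2,3,5,6,7}; column 1 has {1,2,3,6}, so it must be 4.
(r2,c1): row 2 has {1,2,3,4,5,6}; column 1 has {1,2,3,4,6}, so it must be 7.
(r5,c1): row 5 has {1,2,3,4,7}; column 1 has {1,2,3,4,6,7}, so it must be 5.
(r5,c3): row 5 has {1,2,3,4,5,7}; column 3 has {1,2,3,4,5,7}, so it must be 6.

4 6 5 1 3 7 2 / 7 4 2 3 1 6 5 / 3 1 7 4 5 2 6 / 2 5 4 6 7 3 1 / 5 7 6 2 4 1 3 / 1 2 3 5 6 4 7 / 6 3 1 7 2 5 4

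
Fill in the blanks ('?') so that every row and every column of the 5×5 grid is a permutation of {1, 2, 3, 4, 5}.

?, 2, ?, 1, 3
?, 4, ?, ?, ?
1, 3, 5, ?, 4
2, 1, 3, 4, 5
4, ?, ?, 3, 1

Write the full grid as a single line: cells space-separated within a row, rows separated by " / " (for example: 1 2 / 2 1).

5 2 4 1 3 / 3 4 1 5 2 / 1 3 5 2 4 / 2 1 3 4 5 / 4 5 2 3 1

(r1,c1): row 1 has {1,2,3}; column 1 has {1,2,4}, so it must be 5.
(r1,c3): row 1 has {1,2,3,5}; column 3 has {3,5}, so it must be 4.
(r2,c1): row 2 has {4}; column 1 has {1,2,4,5}, so it must be 3.
(r2,c5): row 2 has {3,4}; column 5 has {1,3,4,5}, so it must be 2.
(r3,c4): row 3 has {1,3,4,5}; column 4 has {1,3,4}, so it must be 2.
(r5,c2): row 5 has {1,3,4}; column 2 has {1,2,3,4}, so it must be 5.
(r5,c3): row 5 has {1,3,4,5}; column 3 has {3,4,5}, so it must be 2.
(r2,c3): row 2 has {2,3,4}; column 3 has {2,3,4,5}, so it must be 1.
(r2,c4): row 2 has {1,2,3,4}; column 4 has {1,2,3,4}, so it must be 5.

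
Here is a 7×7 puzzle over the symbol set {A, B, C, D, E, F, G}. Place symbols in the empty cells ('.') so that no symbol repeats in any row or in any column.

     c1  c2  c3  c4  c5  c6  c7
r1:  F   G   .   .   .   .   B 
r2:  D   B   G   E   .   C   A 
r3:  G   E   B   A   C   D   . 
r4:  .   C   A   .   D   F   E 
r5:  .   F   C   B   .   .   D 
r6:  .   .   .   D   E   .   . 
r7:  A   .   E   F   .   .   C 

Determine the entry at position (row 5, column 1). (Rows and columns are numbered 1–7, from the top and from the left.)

E

(r1,c3) = D
(r1,c4) = C
(r1,c5) = A
(r1,c6) = E
(r2,c5) = F
(r3,c7) = F
(r4,c1) = B
(r4,c4) = G
(r5,c1) = E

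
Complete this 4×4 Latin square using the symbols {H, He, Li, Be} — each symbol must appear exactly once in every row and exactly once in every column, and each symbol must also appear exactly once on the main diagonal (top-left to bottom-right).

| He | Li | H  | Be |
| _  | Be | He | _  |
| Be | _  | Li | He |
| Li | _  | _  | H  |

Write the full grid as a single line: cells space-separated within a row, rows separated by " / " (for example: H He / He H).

He Li H Be / H Be He Li / Be H Li He / Li He Be H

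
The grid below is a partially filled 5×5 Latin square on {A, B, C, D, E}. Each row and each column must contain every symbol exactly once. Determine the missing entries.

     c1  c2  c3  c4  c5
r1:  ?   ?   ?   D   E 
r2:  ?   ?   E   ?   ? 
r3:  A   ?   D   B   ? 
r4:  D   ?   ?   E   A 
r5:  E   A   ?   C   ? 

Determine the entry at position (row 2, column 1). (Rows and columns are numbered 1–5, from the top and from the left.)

C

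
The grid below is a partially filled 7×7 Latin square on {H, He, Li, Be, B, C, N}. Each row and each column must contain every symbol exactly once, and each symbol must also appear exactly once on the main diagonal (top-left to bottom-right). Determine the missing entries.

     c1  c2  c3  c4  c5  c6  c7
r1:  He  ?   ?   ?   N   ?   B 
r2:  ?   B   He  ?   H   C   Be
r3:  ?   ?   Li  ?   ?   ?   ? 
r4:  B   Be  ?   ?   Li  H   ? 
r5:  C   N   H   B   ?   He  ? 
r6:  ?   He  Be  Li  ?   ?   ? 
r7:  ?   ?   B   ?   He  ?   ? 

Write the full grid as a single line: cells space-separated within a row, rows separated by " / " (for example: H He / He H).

He Li C H N Be B / Li B He N H C Be / Be H Li He C B N / B Be N C Li H He / C N H B Be He Li / H He Be Li B N C / N C B Be He Li H

Cell (r1,c3): row 1 has {He,B,N}; column 3 has {H,He,Li,Be,B} → C.
Cell (r2,c4): row 2 has {H,He,Be,B,C}; column 4 has {Li,B} → N.
Cell (r4,c3): row 4 has {H,Li,Be,B}; column 3 has {H,He,Li,Be,B,C} → N.
Cell (r4,c4): row 4 has {H,Li,Be,B,N}; column 4 has {Li,B,N}; the diagonal has {He,Li,B} → C.
Cell (r4,c7): row 4 has {H,Li,Be,B,C,N}; column 7 has {Be,B} → He.
Cell (r5,c5): row 5 has {H,He,B,C,N}; column 5 has {H,He,Li,N}; the diagonal has {He,Li,B,C} → Be.
Cell (r5,c7): row 5 has {H,He,Be,B,C,N}; column 7 has {He,Be,B} → Li.
Cell (r6,c6): row 6 has {He,Li,Be}; column 6 has {H,He,C}; the diagonal has {He,Li,Be,B,C} → N.
Cell (r7,c7): row 7 has {He,B}; column 7 has {He,Li,Be,B}; the diagonal has {He,Li,Be,B,C,N} → H.
Cell (r2,c1): row 2 has {H,He,Be,B,C,N}; column 1 has {He,B,C} → Li.
Cell (r6,c1): row 6 has {He,Li,Be,N}; column 1 has {He,Li,B,C} → H.
Cell (r6,c7): row 6 has {H,He,Li,Be,N}; column 7 has {H,He,Li,Be,B} → C.
Cell (r7,c4): row 7 has {H,He,B}; column 4 has {Li,B,C,N} → Be.
Cell (r7,c6): row 7 has {H,He,Be,B}; column 6 has {H,He,C,N} → Li.
Cell (r1,c4): row 1 has {He,B,C,N}; column 4 has {Li,Be,B,C,N} → H.
Cell (r1,c6): row 1 has {H,He,B,C,N}; column 6 has {H,He,Li,C,N} → Be.
Cell (r3,c4): row 3 has {Li}; column 4 has {H,Li,Be,B,C,N} → He.
Cell (r3,c6): row 3 has {He,Li}; column 6 has {H,He,Li,Be,C,N} → B.
Cell (r3,c7): row 3 has {He,Li,B}; column 7 has {H,He,Li,Be,B,C} → N.
Cell (r6,c5): row 6 has {H,He,Li,Be,C,N}; column 5 has {H,He,Li,Be,N} → B.
Cell (r7,c1): row 7 has {H,He,Li,Be,B}; column 1 has {H,He,Li,B,C} → N.
Cell (r7,c2): row 7 has {H,He,Li,Be,B,N}; column 2 has {He,Be,B,N} → C.
Cell (r1,c2): row 1 has {H,He,Be,B,C,N}; column 2 has {He,Be,B,C,N} → Li.
Cell (r3,c1): row 3 has {He,Li,B,N}; column 1 has {H,He,Li,B,C,N} → Be.
Cell (r3,c2): row 3 has {He,Li,Be,B,N}; column 2 has {He,Li,Be,B,C,N} → H.
Cell (r3,c5): row 3 has {H,He,Li,Be,B,N}; column 5 has {H,He,Li,Be,B,N} → C.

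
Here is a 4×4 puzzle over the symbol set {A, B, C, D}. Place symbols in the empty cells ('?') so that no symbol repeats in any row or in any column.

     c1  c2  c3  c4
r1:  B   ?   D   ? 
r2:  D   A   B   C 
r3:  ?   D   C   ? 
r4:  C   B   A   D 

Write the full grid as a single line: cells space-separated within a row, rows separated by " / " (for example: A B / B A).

B C D A / D A B C / A D C B / C B A D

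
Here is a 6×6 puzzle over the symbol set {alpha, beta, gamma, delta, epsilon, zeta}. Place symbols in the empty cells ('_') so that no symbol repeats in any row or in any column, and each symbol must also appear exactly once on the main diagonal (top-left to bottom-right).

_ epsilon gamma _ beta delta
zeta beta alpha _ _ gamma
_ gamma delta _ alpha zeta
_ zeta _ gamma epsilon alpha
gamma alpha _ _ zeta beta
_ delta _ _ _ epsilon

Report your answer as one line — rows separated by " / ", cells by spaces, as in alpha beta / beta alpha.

alpha epsilon gamma zeta beta delta / zeta beta alpha epsilon delta gamma / epsilon gamma delta beta alpha zeta / delta zeta beta gamma epsilon alpha / gamma alpha epsilon delta zeta beta / beta delta zeta alpha gamma epsilon

(r1,c1) = alpha
(r1,c4) = zeta
(r2,c5) = delta
(r4,c3) = beta
(r5,c3) = epsilon
(r5,c4) = delta
(r6,c1) = beta
(r6,c3) = zeta
(r6,c4) = alpha
(r6,c5) = gamma
(r2,c4) = epsilon
(r3,c1) = epsilon
(r3,c4) = beta
(r4,c1) = delta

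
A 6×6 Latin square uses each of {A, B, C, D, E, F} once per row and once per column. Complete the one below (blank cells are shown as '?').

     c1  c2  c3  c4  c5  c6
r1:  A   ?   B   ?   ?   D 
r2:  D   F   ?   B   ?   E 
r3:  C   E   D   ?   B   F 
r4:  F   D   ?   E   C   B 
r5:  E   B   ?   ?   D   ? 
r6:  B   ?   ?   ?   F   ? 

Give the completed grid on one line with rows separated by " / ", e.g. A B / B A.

(r1,c2): row 1 has {A,B,D}; column 2 has {B,D,E,F}, so it must be C.
(r1,c4): row 1 has {A,B,C,D}; column 4 has {B,E}, so it must be F.
(r1,c5): row 1 has {A,B,C,D,F}; column 5 has {B,C,D,F}, so it must be E.
(r2,c5): row 2 has {B,D,E,F}; column 5 has {B,C,D,E,F}, so it must be A.
(r3,c4): row 3 has {B,C,D,E,F}; column 4 has {B,E,F}, so it must be A.
(r4,c3): row 4 has {B,C,D,E,F}; column 3 has {B,D}, so it must be A.
(r5,c4): row 5 has {B,D,E}; column 4 has {A,B,E,F}, so it must be C.
(r5,c6): row 5 has {B,C,D,E}; column 6 has {B,D,E,F}, so it must be A.
(r6,c2): row 6 has {B,F}; column 2 has {B,C,D,E,F}, so it must be A.
(r6,c4): row 6 has {A,B,F}; column 4 has {A,B,C,E,F}, so it must be D.
(r6,c6): row 6 has {A,B,D,F}; column 6 has {A,B,D,E,F}, so it must be C.
(r2,c3): row 2 has {A,B,D,E,F}; column 3 has {A,B,D}, so it must be C.
(r5,c3): row 5 has {A,B,C,D,E}; column 3 has {A,B,C,D}, so it must be F.
(r6,c3): row 6 has {A,B,C,D,F}; column 3 has {A,B,C,D,F}, so it must be E.

A C B F E D / D F C B A E / C E D A B F / F D A E C B / E B F C D A / B A E D F C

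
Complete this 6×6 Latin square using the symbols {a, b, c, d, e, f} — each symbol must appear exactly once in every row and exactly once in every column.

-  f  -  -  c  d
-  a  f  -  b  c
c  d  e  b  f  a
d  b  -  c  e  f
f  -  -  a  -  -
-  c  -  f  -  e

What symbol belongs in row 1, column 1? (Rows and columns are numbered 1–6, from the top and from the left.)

a

At row 1, column 4: row 1 has {c,d,f}; column 4 has {a,b,c,f}; that leaves e.
At row 2, column 1: row 2 has {a,b,c,f}; column 1 has {c,d,f}; that leaves e.
At row 2, column 4: row 2 has {a,b,c,e,f}; column 4 has {a,b,c,e,f}; that leaves d.
At row 4, column 3: row 4 has {b,c,d,e,f}; column 3 has {e,f}; that leaves a.
At row 5, column 2: row 5 has {a,f}; column 2 has {a,b,c,d,f}; that leaves e.
At row 5, column 5: row 5 has {a,e,f}; column 5 has {b,c,e,f}; that leaves d.
At row 5, column 6: row 5 has {a,d,e,f}; column 6 has {a,c,d,e,f}; that leaves b.
At row 6, column 5: row 6 has {c,e,f}; column 5 has {b,c,d,e,f}; that leaves a.
At row 1, column 3: row 1 has {c,d,e,f}; column 3 has {a,e,f}; that leaves b.
At row 5, column 3: row 5 has {a,b,d,e,f}; column 3 has {a,b,e,f}; that leaves c.
At row 6, column 1: row 6 has {a,c,e,f}; column 1 has {c,d,e,f}; that leaves b.
At row 6, column 3: row 6 has {a,b,c,e,f}; column 3 has {a,b,c,e,f}; that leaves d.
At row 1, column 1: row 1 has {b,c,d,e,f}; column 1 has {b,c,d,e,f}; that leaves a.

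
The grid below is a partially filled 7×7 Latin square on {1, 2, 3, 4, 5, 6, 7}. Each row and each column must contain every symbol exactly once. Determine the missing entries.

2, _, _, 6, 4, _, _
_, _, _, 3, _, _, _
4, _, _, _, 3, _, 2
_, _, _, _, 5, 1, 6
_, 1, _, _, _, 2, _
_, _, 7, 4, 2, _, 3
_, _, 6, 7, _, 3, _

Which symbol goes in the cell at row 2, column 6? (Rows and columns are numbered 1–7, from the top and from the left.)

(r4,c4) = 2
(r5,c4) = 5
(r7,c5) = 1
(r3,c4) = 1
(r7,c1) = 5
(r7,c7) = 4
(r3,c3) = 5
(r5,c7) = 7
(r7,c2) = 2
(r5,c5) = 6
(r2,c5) = 7
(r5,c1) = 3
(r5,c3) = 4
(r4,c1) = 7
(r4,c3) = 3
(r1,c3) = 1
(r1,c7) = 5
(r2,c3) = 2
(r2,c7) = 1
(r4,c2) = 4
(r1,c6) = 7
(r2,c1) = 6
(r2,c2) = 5
(r2,c6) = 4

4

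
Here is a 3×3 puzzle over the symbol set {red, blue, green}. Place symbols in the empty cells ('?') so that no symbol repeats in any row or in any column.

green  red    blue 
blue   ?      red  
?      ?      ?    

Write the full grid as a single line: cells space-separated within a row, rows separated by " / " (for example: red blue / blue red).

(r2,c2): row 2 has {red,blue}; column 2 has {red}, so it must be green.
(r3,c1): row 3 is empty so far; column 1 has {blue,green}, so it must be red.
(r3,c2): row 3 has {red}; column 2 has {red,green}, so it must be blue.
(r3,c3): row 3 has {red,blue}; column 3 has {red,blue}, so it must be green.

green red blue / blue green red / red blue green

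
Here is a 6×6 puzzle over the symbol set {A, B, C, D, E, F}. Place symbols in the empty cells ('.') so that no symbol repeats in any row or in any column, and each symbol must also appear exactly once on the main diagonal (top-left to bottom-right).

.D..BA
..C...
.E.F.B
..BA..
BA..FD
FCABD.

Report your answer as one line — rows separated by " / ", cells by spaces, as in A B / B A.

(r2,c2): row 2 has {C}; column 2 has {A,C,D,E}; the diagonal has {A,F}, so it must be B.
(r3,c3): row 3 has {B,E,F}; column 3 has {A,B,C}; the diagonal has {A,B,F}, so it must be D.
(r4,c2): row 4 has {A,B}; column 2 has {A,B,C,D,E}, so it must be F.
(r5,c3): row 5 has {A,B,D,F}; column 3 has {A,B,C,D}, so it must be E.
(r5,c4): row 5 has {A,B,D,E,F}; column 4 has {A,B,F}, so it must be C.
(r6,c6): row 6 has {A,B,C,D,F}; column 6 has {A,B,D}; the diagonal has {A,B,D,F}, so it must be E.
(r1,c1): row 1 has {A,B,D}; column 1 has {B,F}; the diagonal has {A,B,D,E,F}, so it must be C.
(r1,c3): row 1 has {A,B,C,D}; column 3 has {A,B,C,D,E}, so it must be F.
(r1,c4): row 1 has {A,B,C,D,F}; column 4 has {A,B,C,F}, so it must be E.
(r2,c4): row 2 has {B,C}; column 4 has {A,B,C,E,F}, so it must be D.
(r2,c6): row 2 has {B,C,D}; column 6 has {A,B,D,E}, so it must be F.
(r3,c1): row 3 has {B,D,E,F}; column 1 has {B,C,F}, so it must be A.
(r3,c5): row 3 has {A,B,D,E,F}; column 5 has {B,D,F}, so it must be C.
(r4,c5): row 4 has {A,B,F}; column 5 has {B,C,D,F}, so it must be E.
(r4,c6): row 4 has {A,B,E,F}; column 6 has {A,B,D,E,F}, so it must be C.
(r2,c1): row 2 has {B,C,D,F}; column 1 has {A,B,C,F}, so it must be E.
(r2,c5): row 2 has {B,C,D,E,F}; column 5 has {B,C,D,E,F}, so it must be A.
(r4,c1): row 4 has {A,B,C,E,F}; column 1 has {A,B,C,E,F}, so it must be D.

C D F E B A / E B C D A F / A E D F C B / D F B A E C / B A E C F D / F C A B D E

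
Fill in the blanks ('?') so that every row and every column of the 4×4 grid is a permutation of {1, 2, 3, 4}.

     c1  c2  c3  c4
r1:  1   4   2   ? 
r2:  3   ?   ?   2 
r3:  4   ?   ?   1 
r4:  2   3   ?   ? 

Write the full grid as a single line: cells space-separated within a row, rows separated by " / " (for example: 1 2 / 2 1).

1 4 2 3 / 3 1 4 2 / 4 2 3 1 / 2 3 1 4

At row 1, column 4: row 1 has {1,2,4}; column 4 has {1,2}; that leaves 3.
At row 2, column 2: row 2 has {2,3}; column 2 has {3,4}; that leaves 1.
At row 2, column 3: row 2 has {1,2,3}; column 3 has {2}; that leaves 4.
At row 3, column 2: row 3 has {1,4}; column 2 has {1,3,4}; that leaves 2.
At row 3, column 3: row 3 has {1,2,4}; column 3 has {2,4}; that leaves 3.
At row 4, column 3: row 4 has {2,3}; column 3 has {2,3,4}; that leaves 1.
At row 4, column 4: row 4 has {1,2,3}; column 4 has {1,2,3}; that leaves 4.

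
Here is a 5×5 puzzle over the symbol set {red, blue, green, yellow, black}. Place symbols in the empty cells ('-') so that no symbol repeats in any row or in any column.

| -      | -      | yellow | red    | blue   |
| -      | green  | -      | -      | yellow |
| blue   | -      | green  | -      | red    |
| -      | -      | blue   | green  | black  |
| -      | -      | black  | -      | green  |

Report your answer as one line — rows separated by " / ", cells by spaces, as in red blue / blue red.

Cell (r1,c2): row 1 has {red,blue,yellow}; column 2 has {green} → black.
Cell (r2,c3): row 2 has {green,yellow}; column 3 has {blue,green,yellow,black} → red.
Cell (r3,c2): row 3 has {red,blue,green}; column 2 has {green,black} → yellow.
Cell (r3,c4): row 3 has {red,blue,green,yellow}; column 4 has {red,green} → black.
Cell (r4,c2): row 4 has {blue,green,black}; column 2 has {green,yellow,black} → red.
Cell (r5,c2): row 5 has {green,black}; column 2 has {red,green,yellow,black} → blue.
Cell (r5,c4): row 5 has {blue,green,black}; column 4 has {red,green,black} → yellow.
Cell (r1,c1): row 1 has {red,blue,yellow,black}; column 1 has {blue} → green.
Cell (r2,c1): row 2 has {red,green,yellow}; column 1 has {blue,green} → black.
Cell (r2,c4): row 2 has {red,green,yellow,black}; column 4 has {red,green,yellow,black} → blue.
Cell (r4,c1): row 4 has {red,blue,green,black}; column 1 has {blue,green,black} → yellow.
Cell (r5,c1): row 5 has {blue,green,yellow,black}; column 1 has {blue,green,yellow,black} → red.

green black yellow red blue / black green red blue yellow / blue yellow green black red / yellow red blue green black / red blue black yellow green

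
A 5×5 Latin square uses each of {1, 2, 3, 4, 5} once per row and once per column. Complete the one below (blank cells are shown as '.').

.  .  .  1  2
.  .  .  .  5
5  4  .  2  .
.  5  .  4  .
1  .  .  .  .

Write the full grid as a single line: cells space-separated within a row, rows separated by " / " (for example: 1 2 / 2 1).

4 3 5 1 2 / 2 1 4 3 5 / 5 4 1 2 3 / 3 5 2 4 1 / 1 2 3 5 4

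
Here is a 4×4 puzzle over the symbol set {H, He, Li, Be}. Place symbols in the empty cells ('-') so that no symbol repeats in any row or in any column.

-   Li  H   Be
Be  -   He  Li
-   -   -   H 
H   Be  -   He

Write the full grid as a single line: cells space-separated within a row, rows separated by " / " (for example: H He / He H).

He Li H Be / Be H He Li / Li He Be H / H Be Li He

Cell (r1,c1): row 1 has {H,Li,Be}; column 1 has {H,Be} → He.
Cell (r2,c2): row 2 has {He,Li,Be}; column 2 has {Li,Be} → H.
Cell (r3,c1): row 3 has {H}; column 1 has {H,He,Be} → Li.
Cell (r3,c2): row 3 has {H,Li}; column 2 has {H,Li,Be} → He.
Cell (r3,c3): row 3 has {H,He,Li}; column 3 has {H,He} → Be.
Cell (r4,c3): row 4 has {H,He,Be}; column 3 has {H,He,Be} → Li.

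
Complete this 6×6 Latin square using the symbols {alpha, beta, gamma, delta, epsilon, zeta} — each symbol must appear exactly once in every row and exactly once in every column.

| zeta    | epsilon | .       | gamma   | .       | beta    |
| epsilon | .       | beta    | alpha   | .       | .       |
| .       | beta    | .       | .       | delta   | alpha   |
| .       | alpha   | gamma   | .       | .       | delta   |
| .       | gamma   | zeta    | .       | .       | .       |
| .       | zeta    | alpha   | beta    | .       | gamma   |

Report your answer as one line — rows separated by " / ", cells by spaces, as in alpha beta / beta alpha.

zeta epsilon delta gamma alpha beta / epsilon delta beta alpha gamma zeta / gamma beta epsilon zeta delta alpha / beta alpha gamma epsilon zeta delta / alpha gamma zeta delta beta epsilon / delta zeta alpha beta epsilon gamma

(r1,c3) = delta
(r1,c5) = alpha
(r2,c2) = delta
(r2,c6) = zeta
(r3,c1) = gamma
(r3,c3) = epsilon
(r3,c4) = zeta
(r4,c1) = beta
(r4,c4) = epsilon
(r4,c5) = zeta
(r5,c4) = delta
(r5,c6) = epsilon
(r6,c1) = delta
(r6,c5) = epsilon
(r2,c5) = gamma
(r5,c1) = alpha
(r5,c5) = beta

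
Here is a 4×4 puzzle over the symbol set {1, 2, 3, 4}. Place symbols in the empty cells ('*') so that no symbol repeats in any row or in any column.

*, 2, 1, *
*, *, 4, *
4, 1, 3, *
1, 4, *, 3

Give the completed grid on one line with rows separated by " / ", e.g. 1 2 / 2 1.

3 2 1 4 / 2 3 4 1 / 4 1 3 2 / 1 4 2 3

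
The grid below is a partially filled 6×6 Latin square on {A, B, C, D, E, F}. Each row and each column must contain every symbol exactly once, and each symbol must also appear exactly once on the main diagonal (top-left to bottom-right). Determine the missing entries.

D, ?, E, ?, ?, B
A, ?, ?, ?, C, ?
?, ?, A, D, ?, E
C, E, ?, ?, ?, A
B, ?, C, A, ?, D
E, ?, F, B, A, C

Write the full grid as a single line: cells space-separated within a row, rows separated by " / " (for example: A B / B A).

D A E C F B / A B D E C F / F C A D B E / C E B F D A / B F C A E D / E D F B A C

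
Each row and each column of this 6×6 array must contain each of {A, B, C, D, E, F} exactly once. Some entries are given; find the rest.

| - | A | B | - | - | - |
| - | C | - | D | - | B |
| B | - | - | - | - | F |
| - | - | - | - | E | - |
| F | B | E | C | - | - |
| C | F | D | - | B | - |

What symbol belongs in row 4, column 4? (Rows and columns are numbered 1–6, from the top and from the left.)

B

(r4,c2) = D
(r3,c2) = E
(r3,c4) = A
(r4,c1) = A
(r4,c6) = C
(r6,c4) = E
(r6,c6) = A
(r1,c4) = F
(r2,c1) = E
(r3,c3) = C
(r3,c5) = D
(r4,c3) = F
(r4,c4) = B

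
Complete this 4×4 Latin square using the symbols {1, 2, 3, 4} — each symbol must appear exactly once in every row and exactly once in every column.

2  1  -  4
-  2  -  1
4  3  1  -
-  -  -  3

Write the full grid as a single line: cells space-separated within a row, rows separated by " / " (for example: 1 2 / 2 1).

2 1 3 4 / 3 2 4 1 / 4 3 1 2 / 1 4 2 3

(r1,c3) = 3
(r2,c1) = 3
(r2,c3) = 4
(r3,c4) = 2
(r4,c1) = 1
(r4,c2) = 4
(r4,c3) = 2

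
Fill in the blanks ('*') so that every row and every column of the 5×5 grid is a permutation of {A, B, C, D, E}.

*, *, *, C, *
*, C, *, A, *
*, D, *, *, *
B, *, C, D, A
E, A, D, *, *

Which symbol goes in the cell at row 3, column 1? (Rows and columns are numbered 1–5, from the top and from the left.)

(r2,c1): row 2 has {A,C}; column 1 has {B,E}, so it must be D.
(r4,c2): row 4 has {A,B,C,D}; column 2 has {A,C,D}, so it must be E.
(r5,c4): row 5 has {A,D,E}; column 4 has {A,C,D}, so it must be B.
(r5,c5): row 5 has {A,B,D,E}; column 5 has {A}, so it must be C.
(r1,c1): row 1 has {C}; column 1 has {B,D,E}, so it must be A.
(r1,c2): row 1 has {A,C}; column 2 has {A,C,D,E}, so it must be B.
(r1,c3): row 1 has {A,B,C}; column 3 has {C,D}, so it must be E.
(r1,c5): row 1 has {A,B,C,E}; column 5 has {A,C}, so it must be D.
(r2,c3): row 2 has {A,C,D}; column 3 has {C,D,E}, so it must be B.
(r2,c5): row 2 has {A,B,C,D}; column 5 has {A,C,D}, so it must be E.
(r3,c1): row 3 has {D}; column 1 has {A,B,D,E}, so it must be C.

C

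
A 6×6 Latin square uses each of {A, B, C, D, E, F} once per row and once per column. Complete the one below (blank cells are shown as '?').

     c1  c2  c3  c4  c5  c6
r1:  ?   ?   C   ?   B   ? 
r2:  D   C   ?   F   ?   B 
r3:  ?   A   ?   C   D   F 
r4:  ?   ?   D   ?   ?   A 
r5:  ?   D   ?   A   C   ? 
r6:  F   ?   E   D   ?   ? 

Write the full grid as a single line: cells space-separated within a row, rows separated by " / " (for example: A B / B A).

row 1 has {B,C}; column 4 has {A,C,D,F} — only E is left for (r1,c4).
row 1 has {B,C,E}; column 6 has {A,B,F} — only D is left for (r1,c6).
row 2 has {B,C,D,F}; column 3 has {C,D,E} — only A is left for (r2,c3).
row 2 has {A,B,C,D,F}; column 5 has {B,C,D} — only E is left for (r2,c5).
row 3 has {A,C,D,F}; column 3 has {A,C,D,E} — only B is left for (r3,c3).
row 4 has {A,D}; column 4 has {A,C,D,E,F} — only B is left for (r4,c4).
row 4 has {A,B,D}; column 5 has {B,C,D,E} — only F is left for (r4,c5).
row 5 has {A,C,D}; column 3 has {A,B,C,D,E} — only F is left for (r5,c3).
row 5 has {A,C,D,F}; column 6 has {A,B,D,F} — only E is left for (r5,c6).
row 6 has {D,E,F}; column 2 has {A,C,D} — only B is left for (r6,c2).
row 6 has {B,D,E,F}; column 5 has {B,C,D,E,F} — only A is left for (r6,c5).
row 6 has {A,B,D,E,F}; column 6 has {A,B,D,E,F} — only C is left for (r6,c6).
row 1 has {B,C,D,E}; column 1 has {D,F} — only A is left for (r1,c1).
row 1 has {A,B,C,D,E}; column 2 has {A,B,C,D} — only F is left for (r1,c2).
row 3 has {A,B,C,D,F}; column 1 has {A,D,F} — only E is left for (r3,c1).
row 4 has {A,B,D,F}; column 1 has {A,D,E,F} — only C is left for (r4,c1).
row 4 has {A,B,C,D,F}; column 2 has {A,B,C,D,F} — only E is left for (r4,c2).
row 5 has {A,C,D,E,F}; column 1 has {A,C,D,E,F} — only B is left for (r5,c1).

A F C E B D / D C A F E B / E A B C D F / C E D B F A / B D F A C E / F B E D A C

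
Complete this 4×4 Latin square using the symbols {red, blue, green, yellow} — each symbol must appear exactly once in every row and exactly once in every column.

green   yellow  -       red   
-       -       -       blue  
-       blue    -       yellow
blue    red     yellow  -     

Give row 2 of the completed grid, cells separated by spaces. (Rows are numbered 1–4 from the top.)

(r1,c3) = blue
(r2,c2) = green
(r2,c3) = red
(r3,c1) = red
(r3,c3) = green
(r4,c4) = green
(r2,c1) = yellow

yellow green red blue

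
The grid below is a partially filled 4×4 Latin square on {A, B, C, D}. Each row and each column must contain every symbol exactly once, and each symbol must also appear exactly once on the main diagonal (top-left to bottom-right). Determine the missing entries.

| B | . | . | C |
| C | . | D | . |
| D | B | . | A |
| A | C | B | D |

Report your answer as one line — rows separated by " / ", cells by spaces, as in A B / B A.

(r1,c3): row 1 has {B,C}; column 3 has {B,D}, so it must be A.
(r2,c2): row 2 has {C,D}; column 2 has {B,C}; the diagonal has {B,D}, so it must be A.
(r2,c4): row 2 has {A,C,D}; column 4 has {A,C,D}, so it must be B.
(r3,c3): row 3 has {A,B,D}; column 3 has {A,B,D}; the diagonal has {A,B,D}, so it must be C.
(r1,c2): row 1 has {A,B,C}; column 2 has {A,B,C}, so it must be D.

B D A C / C A D B / D B C A / A C B D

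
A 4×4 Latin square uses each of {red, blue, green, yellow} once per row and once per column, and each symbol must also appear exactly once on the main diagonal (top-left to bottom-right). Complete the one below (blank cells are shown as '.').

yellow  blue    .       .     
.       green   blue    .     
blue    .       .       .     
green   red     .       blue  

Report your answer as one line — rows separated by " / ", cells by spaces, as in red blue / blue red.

row 2 has {blue,green}; column 1 has {blue,green,yellow} — only red is left for (r2,c1).
row 2 has {red,blue,green}; column 4 has {blue} — only yellow is left for (r2,c4).
row 3 has {blue}; column 2 has {red,blue,green} — only yellow is left for (r3,c2).
row 3 has {blue,yellow}; column 3 has {blue}; the diagonal has {blue,green,yellow} — only red is left for (r3,c3).
row 3 has {red,blue,yellow}; column 4 has {blue,yellow} — only green is left for (r3,c4).
row 4 has {red,blue,green}; column 3 has {red,blue} — only yellow is left for (r4,c3).
row 1 has {blue,yellow}; column 3 has {red,blue,yellow} — only green is left for (r1,c3).
row 1 has {blue,green,yellow}; column 4 has {blue,green,yellow} — only red is left for (r1,c4).

yellow blue green red / red green blue yellow / blue yellow red green / green red yellow blue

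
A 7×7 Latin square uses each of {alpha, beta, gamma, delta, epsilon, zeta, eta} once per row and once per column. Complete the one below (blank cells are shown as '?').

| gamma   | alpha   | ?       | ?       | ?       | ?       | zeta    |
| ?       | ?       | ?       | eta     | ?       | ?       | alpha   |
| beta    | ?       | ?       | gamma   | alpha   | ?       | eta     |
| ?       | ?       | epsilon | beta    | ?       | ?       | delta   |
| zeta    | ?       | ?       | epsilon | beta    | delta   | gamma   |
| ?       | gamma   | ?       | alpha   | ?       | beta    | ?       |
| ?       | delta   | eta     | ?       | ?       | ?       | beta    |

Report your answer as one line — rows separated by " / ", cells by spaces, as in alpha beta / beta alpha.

(r1,c4) = delta
(r5,c2) = eta
(r5,c3) = alpha
(r6,c7) = epsilon
(r7,c4) = zeta
(r1,c3) = beta
(r4,c2) = zeta
(r3,c2) = epsilon
(r3,c6) = zeta
(r2,c2) = beta
(r3,c3) = delta
(r6,c3) = zeta
(r2,c3) = gamma
(r2,c6) = epsilon
(r1,c6) = eta
(r2,c1) = delta
(r2,c5) = zeta
(r6,c1) = eta
(r6,c5) = delta
(r1,c5) = epsilon
(r4,c1) = alpha
(r4,c6) = gamma
(r7,c1) = epsilon
(r7,c5) = gamma
(r7,c6) = alpha
(r4,c5) = eta

gamma alpha beta delta epsilon eta zeta / delta beta gamma eta zeta epsilon alpha / beta epsilon delta gamma alpha zeta eta / alpha zeta epsilon beta eta gamma delta / zeta eta alpha epsilon beta delta gamma / eta gamma zeta alpha delta beta epsilon / epsilon delta eta zeta gamma alpha beta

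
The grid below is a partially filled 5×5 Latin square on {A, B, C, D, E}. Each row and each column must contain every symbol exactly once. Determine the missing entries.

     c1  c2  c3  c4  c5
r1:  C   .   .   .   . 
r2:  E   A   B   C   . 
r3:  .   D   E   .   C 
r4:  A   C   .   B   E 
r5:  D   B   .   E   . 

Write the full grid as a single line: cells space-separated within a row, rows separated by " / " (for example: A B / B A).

(r1,c2) = E
(r2,c5) = D
(r3,c1) = B
(r3,c4) = A
(r4,c3) = D
(r5,c5) = A
(r1,c3) = A
(r1,c4) = D
(r1,c5) = B
(r5,c3) = C

C E A D B / E A B C D / B D E A C / A C D B E / D B C E A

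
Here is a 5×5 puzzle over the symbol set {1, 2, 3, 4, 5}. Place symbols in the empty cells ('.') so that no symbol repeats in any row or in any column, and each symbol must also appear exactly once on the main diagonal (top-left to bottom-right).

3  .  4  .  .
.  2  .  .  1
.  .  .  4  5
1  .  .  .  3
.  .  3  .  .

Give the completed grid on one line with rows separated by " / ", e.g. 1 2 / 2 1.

(r1,c5) = 2
(r2,c3) = 5
(r2,c4) = 3
(r3,c1) = 2
(r3,c3) = 1
(r4,c3) = 2
(r4,c4) = 5
(r5,c5) = 4
(r1,c4) = 1
(r2,c1) = 4
(r3,c2) = 3
(r4,c2) = 4
(r5,c1) = 5
(r5,c2) = 1
(r5,c4) = 2
(r1,c2) = 5

3 5 4 1 2 / 4 2 5 3 1 / 2 3 1 4 5 / 1 4 2 5 3 / 5 1 3 2 4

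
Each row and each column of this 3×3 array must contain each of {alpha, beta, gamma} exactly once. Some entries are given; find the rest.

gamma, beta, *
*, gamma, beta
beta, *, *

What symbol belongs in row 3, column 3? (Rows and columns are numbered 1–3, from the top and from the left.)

row 1 has {beta,gamma}; column 3 has {beta} — only alpha is left for (r1,c3).
row 2 has {beta,gamma}; column 1 has {beta,gamma} — only alpha is left for (r2,c1).
row 3 has {beta}; column 2 has {beta,gamma} — only alpha is left for (r3,c2).
row 3 has {alpha,beta}; column 3 has {alpha,beta} — only gamma is left for (r3,c3).

gamma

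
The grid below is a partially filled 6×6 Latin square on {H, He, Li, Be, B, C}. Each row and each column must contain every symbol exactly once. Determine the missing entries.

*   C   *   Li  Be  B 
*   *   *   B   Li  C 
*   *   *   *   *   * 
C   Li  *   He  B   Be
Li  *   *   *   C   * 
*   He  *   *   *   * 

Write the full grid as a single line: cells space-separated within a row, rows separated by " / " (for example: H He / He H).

H C He Li Be B / He H Be B Li C / Be B Li C He H / C Li H He B Be / Li Be B H C He / B He C Be H Li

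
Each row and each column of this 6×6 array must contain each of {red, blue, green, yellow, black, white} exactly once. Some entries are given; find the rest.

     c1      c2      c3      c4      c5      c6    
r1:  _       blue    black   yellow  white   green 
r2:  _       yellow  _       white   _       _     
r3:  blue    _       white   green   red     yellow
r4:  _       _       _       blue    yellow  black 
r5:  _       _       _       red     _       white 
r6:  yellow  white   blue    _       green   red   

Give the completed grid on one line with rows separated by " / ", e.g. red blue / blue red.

red blue black yellow white green / green yellow red white black blue / blue black white green red yellow / white red green blue yellow black / black green yellow red blue white / yellow white blue black green red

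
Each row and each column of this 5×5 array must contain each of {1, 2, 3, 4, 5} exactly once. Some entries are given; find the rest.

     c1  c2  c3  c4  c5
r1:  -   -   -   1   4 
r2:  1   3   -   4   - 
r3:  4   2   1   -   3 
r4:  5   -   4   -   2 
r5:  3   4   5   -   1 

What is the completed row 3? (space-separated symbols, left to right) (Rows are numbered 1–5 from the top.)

Cell (r1,c1): row 1 has {1,4}; column 1 has {1,3,4,5} → 2.
Cell (r1,c2): row 1 has {1,2,4}; column 2 has {2,3,4} → 5.
Cell (r1,c3): row 1 has {1,2,4,5}; column 3 has {1,4,5} → 3.
Cell (r2,c3): row 2 has {1,3,4}; column 3 has {1,3,4,5} → 2.
Cell (r2,c5): row 2 has {1,2,3,4}; column 5 has {1,2,3,4} → 5.
Cell (r3,c4): row 3 has {1,2,3,4}; column 4 has {1,4} → 5.

4 2 1 5 3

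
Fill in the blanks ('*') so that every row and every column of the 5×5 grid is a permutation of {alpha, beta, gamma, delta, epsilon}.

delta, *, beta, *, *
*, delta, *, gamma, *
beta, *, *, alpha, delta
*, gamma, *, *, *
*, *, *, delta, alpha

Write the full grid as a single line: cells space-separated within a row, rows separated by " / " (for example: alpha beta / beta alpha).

row 1 has {beta,delta}; column 4 has {alpha,gamma,delta} — only epsilon is left for (r1,c4).
row 1 has {beta,delta,epsilon}; column 5 has {alpha,delta} — only gamma is left for (r1,c5).
row 3 has {alpha,beta,delta}; column 2 has {gamma,delta} — only epsilon is left for (r3,c2).
row 3 has {alpha,beta,delta,epsilon}; column 3 has {beta} — only gamma is left for (r3,c3).
row 4 has {gamma}; column 4 has {alpha,gamma,delta,epsilon} — only beta is left for (r4,c4).
row 4 has {beta,gamma}; column 5 has {alpha,gamma,delta} — only epsilon is left for (r4,c5).
row 5 has {alpha,delta}; column 2 has {gamma,delta,epsilon} — only beta is left for (r5,c2).
row 5 has {alpha,beta,delta}; column 3 has {beta,gamma} — only epsilon is left for (r5,c3).
row 1 has {beta,gamma,delta,epsilon}; column 2 has {beta,gamma,delta,epsilon} — only alpha is left for (r1,c2).
row 2 has {gamma,delta}; column 3 has {beta,gamma,epsilon} — only alpha is left for (r2,c3).
row 2 has {alpha,gamma,delta}; column 5 has {alpha,gamma,delta,epsilon} — only beta is left for (r2,c5).
row 4 has {beta,gamma,epsilon}; column 1 has {beta,delta} — only alpha is left for (r4,c1).
row 4 has {alpha,beta,gamma,epsilon}; column 3 has {alpha,beta,gamma,epsilon} — only delta is left for (r4,c3).
row 5 has {alpha,beta,delta,epsilon}; column 1 has {alpha,beta,delta} — only gamma is left for (r5,c1).
row 2 has {alpha,beta,gamma,delta}; column 1 has {alpha,beta,gamma,delta} — only epsilon is left for (r2,c1).

delta alpha beta epsilon gamma / epsilon delta alpha gamma beta / beta epsilon gamma alpha delta / alpha gamma delta beta epsilon / gamma beta epsilon delta alpha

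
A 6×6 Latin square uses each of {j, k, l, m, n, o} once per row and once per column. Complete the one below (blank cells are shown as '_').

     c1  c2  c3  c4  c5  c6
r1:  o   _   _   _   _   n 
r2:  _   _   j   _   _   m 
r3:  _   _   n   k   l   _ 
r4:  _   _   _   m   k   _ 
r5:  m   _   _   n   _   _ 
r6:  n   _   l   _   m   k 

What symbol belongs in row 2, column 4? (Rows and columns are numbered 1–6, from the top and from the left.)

(r1,c5) = j
(r3,c1) = j
(r3,c6) = o
(r4,c1) = l
(r4,c3) = o
(r4,c6) = j
(r5,c3) = k
(r5,c5) = o
(r5,c6) = l
(r1,c3) = m
(r1,c4) = l
(r2,c1) = k
(r2,c4) = o

o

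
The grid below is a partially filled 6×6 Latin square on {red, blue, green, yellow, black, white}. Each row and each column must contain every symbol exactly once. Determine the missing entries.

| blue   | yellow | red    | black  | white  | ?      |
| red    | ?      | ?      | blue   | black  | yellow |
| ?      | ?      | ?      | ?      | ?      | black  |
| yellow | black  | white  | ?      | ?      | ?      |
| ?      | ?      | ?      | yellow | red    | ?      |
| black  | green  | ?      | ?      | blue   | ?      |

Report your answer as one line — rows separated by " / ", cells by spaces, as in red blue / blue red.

blue yellow red black white green / red white green blue black yellow / white red blue green yellow black / yellow black white red green blue / green blue black yellow red white / black green yellow white blue red

At row 1, column 6: row 1 has {red,blue,yellow,black,white}; column 6 has {yellow,black}; that leaves green.
At row 2, column 2: row 2 has {red,blue,yellow,black}; column 2 has {green,yellow,black}; that leaves white.
At row 2, column 3: row 2 has {red,blue,yellow,black,white}; column 3 has {red,white}; that leaves green.
At row 4, column 5: row 4 has {yellow,black,white}; column 5 has {red,blue,black,white}; that leaves green.
At row 5, column 2: row 5 has {red,yellow}; column 2 has {green,yellow,black,white}; that leaves blue.
At row 5, column 3: row 5 has {red,blue,yellow}; column 3 has {red,green,white}; that leaves black.
At row 5, column 6: row 5 has {red,blue,yellow,black}; column 6 has {green,yellow,black}; that leaves white.
At row 6, column 3: row 6 has {blue,green,black}; column 3 has {red,green,black,white}; that leaves yellow.
At row 6, column 6: row 6 has {blue,green,yellow,black}; column 6 has {green,yellow,black,white}; that leaves red.
At row 3, column 2: row 3 has {black}; column 2 has {blue,green,yellow,black,white}; that leaves red.
At row 3, column 3: row 3 has {red,black}; column 3 has {red,green,yellow,black,white}; that leaves blue.
At row 3, column 5: row 3 has {red,blue,black}; column 5 has {red,blue,green,black,white}; that leaves yellow.
At row 4, column 4: row 4 has {green,yellow,black,white}; column 4 has {blue,yellow,black}; that leaves red.
At row 4, column 6: row 4 has {red,green,yellow,black,white}; column 6 has {red,green,yellow,black,white}; that leaves blue.
At row 5, column 1: row 5 has {red,blue,yellow,black,white}; column 1 has {red,blue,yellow,black}; that leaves green.
At row 6, column 4: row 6 has {red,blue,green,yellow,black}; column 4 has {red,blue,yellow,black}; that leaves white.
At row 3, column 1: row 3 has {red,blue,yellow,black}; column 1 has {red,blue,green,yellow,black}; that leaves white.
At row 3, column 4: row 3 has {red,blue,yellow,black,white}; column 4 has {red,blue,yellow,black,white}; that leaves green.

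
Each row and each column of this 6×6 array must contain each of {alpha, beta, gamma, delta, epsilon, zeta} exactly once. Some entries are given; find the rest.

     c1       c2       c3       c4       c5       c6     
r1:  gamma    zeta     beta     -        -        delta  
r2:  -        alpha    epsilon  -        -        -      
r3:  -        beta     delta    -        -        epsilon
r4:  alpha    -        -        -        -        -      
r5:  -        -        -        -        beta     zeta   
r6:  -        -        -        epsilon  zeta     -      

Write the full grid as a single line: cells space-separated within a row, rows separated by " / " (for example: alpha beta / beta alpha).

gamma zeta beta alpha epsilon delta / delta alpha epsilon zeta gamma beta / zeta beta delta gamma alpha epsilon / alpha epsilon zeta beta delta gamma / epsilon gamma alpha delta beta zeta / beta delta gamma epsilon zeta alpha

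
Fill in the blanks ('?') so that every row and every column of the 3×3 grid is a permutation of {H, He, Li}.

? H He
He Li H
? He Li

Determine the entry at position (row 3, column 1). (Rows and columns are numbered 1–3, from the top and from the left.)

(r1,c1) = Li
(r3,c1) = H

H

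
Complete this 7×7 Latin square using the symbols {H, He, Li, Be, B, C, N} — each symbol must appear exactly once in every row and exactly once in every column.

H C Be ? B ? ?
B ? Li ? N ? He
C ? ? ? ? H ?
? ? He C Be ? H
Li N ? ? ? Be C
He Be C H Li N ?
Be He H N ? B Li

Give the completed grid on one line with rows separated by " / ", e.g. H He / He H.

(r1,c7) = N
(r2,c2) = H
(r2,c4) = Be
(r2,c6) = C
(r3,c5) = He
(r4,c1) = N
(r4,c6) = Li
(r5,c3) = B
(r5,c4) = He
(r5,c5) = H
(r6,c7) = B
(r7,c5) = C
(r1,c4) = Li
(r1,c6) = He
(r3,c3) = N
(r3,c4) = B
(r3,c7) = Be
(r4,c2) = B
(r3,c2) = Li

H C Be Li B He N / B H Li Be N C He / C Li N B He H Be / N B He C Be Li H / Li N B He H Be C / He Be C H Li N B / Be He H N C B Li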